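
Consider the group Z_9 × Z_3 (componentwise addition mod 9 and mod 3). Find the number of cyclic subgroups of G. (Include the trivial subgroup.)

A cyclic subgroup of order d is generated by each of its φ(d) elements of order d, so the cyclic subgroups of order d number (#elements of order d)/φ(d).
Cyclic subgroups by order — order 1: 1; order 3: 4; order 9: 3.
Total: 8.

8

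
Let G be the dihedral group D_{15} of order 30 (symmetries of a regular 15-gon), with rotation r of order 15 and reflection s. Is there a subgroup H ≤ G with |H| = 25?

25 does not divide |G| = 30, so by Lagrange no subgroup of order 25 exists.

No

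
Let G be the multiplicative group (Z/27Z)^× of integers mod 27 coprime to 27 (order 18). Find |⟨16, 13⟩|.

|⟨16⟩| = 9 and |⟨13⟩| = 9, so |H| is a multiple of lcm(9, 9) = 9 and divides |G| = 18.
Closing under the operation: H = {1, 4, 7, 10, 13, 16, 19, 22, 25}, so |H| = 9.

9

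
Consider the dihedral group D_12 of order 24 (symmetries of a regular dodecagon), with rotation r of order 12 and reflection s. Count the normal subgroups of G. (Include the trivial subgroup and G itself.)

9

G has 34 subgroups. Checking conjugation-invariance by order — order 1: 1/1 normal; order 2: 1/13 normal; order 3: 1/1 normal; order 4: 1/7 normal; order 6: 1/5 normal; order 8: 0/3 normal; order 12: 3/3 normal; order 24: 1/1 normal.
Total normal subgroups: 9.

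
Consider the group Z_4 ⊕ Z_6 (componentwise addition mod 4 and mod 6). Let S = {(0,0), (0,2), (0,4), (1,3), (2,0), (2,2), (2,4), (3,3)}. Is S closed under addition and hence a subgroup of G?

No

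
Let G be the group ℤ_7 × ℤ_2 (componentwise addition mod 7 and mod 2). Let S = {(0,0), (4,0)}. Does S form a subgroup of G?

(4,0) ∈ S but its inverse (3,0) ∉ S, so S is not a subgroup.

No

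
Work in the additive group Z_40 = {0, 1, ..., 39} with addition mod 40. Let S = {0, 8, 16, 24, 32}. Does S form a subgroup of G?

|S| = 5 divides |G| = 40, consistent with Lagrange.
S contains the identity, every element's inverse is in S, and S is closed under +: it is a subgroup.
In fact S = ⟨16⟩.

Yes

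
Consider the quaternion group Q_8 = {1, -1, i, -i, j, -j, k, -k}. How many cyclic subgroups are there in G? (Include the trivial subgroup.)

A cyclic subgroup of order d is generated by each of its φ(d) elements of order d, so the cyclic subgroups of order d number (#elements of order d)/φ(d).
Cyclic subgroups by order — order 1: 1; order 2: 1; order 4: 3.
Total: 5.

5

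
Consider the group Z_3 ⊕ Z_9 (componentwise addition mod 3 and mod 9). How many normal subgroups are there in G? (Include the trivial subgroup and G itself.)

G is abelian, so every subgroup is normal.
G has 10 subgroups in total, hence 10 normal subgroups.

10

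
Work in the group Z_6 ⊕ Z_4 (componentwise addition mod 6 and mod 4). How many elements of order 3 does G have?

An element (a,b) has order lcm(ord(a), ord(b)); count pairs with lcm equal to 3.
Enumerating gives 2 such elements.

2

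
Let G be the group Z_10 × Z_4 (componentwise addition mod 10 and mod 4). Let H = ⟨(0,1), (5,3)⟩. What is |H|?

8

|⟨(0,1)⟩| = 4 and |⟨(5,3)⟩| = 4, so |H| is a multiple of lcm(4, 4) = 4 and divides |G| = 40.
Closing under the operation: H = {(0,0), (0,1), (0,2), (0,3), (5,0), (5,1), (5,2), (5,3)}, so |H| = 8.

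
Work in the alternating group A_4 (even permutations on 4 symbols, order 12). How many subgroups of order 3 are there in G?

4

|G| = 12 and 3 | 12, so subgroups of order 3 are possible by Lagrange.
The subgroups of order 3 are: {e, (1 2 3), (1 3 2)}; {e, (1 2 4), (1 4 2)}; {e, (1 3 4), (1 4 3)}; {e, (2 3 4), (2 4 3)}.
So G has 4 subgroups of order 3.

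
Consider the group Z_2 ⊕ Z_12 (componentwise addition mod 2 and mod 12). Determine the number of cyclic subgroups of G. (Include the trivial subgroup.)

Each element a generates a cyclic subgroup ⟨a⟩; distinct elements may generate the same one (a cyclic group of order d has φ(d) generators).
Cyclic subgroups by order — order 1: 1; order 2: 3; order 3: 1; order 4: 2; order 6: 3; order 12: 2.
Total: 12.

12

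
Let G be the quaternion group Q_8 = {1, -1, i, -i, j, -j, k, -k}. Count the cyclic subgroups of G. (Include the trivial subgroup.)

A cyclic subgroup of order d is generated by each of its φ(d) elements of order d, so the cyclic subgroups of order d number (#elements of order d)/φ(d).
Cyclic subgroups by order — order 1: 1; order 2: 1; order 4: 3.
Total: 5.

5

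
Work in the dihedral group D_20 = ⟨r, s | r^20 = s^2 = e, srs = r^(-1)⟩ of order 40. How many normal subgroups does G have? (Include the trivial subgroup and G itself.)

G has 48 subgroups. Checking conjugation-invariance by order — order 1: 1/1 normal; order 2: 1/21 normal; order 4: 1/11 normal; order 5: 1/1 normal; order 8: 0/5 normal; order 10: 1/5 normal; order 20: 3/3 normal; order 40: 1/1 normal.
Total normal subgroups: 9.

9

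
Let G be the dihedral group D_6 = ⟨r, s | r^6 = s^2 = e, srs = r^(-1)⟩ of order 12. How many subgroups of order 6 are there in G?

|G| = 12 and 6 | 12, so subgroups of order 6 are possible by Lagrange.
The subgroups of order 6 are: {e, r, r^2, r^3, r^4, r^5}; {e, r^2, r^4, s, r^2s, r^4s}; {e, r^2, r^4, rs, r^3s, r^5s}.
So G has 3 subgroups of order 6.

3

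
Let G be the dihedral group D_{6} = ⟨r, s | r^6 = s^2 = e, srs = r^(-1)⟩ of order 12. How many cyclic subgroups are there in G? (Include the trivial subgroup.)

10

Each element a generates a cyclic subgroup ⟨a⟩; distinct elements may generate the same one (a cyclic group of order d has φ(d) generators).
Cyclic subgroups by order — order 1: 1; order 2: 7; order 3: 1; order 6: 1.
Total: 10.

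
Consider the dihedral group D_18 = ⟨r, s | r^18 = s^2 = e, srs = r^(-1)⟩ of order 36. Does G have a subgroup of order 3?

3 | 36. A subgroup of order 3 is {e, r^6, r^12}.

Yes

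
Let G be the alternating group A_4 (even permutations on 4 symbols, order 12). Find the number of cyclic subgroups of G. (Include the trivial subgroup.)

A cyclic subgroup of order d is generated by each of its φ(d) elements of order d, so the cyclic subgroups of order d number (#elements of order d)/φ(d).
Cyclic subgroups by order — order 1: 1; order 2: 3; order 3: 4.
Total: 8.

8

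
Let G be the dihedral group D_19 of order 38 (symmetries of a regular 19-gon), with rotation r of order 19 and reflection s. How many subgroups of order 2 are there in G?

|G| = 38 and 2 | 38, so subgroups of order 2 are possible by Lagrange.
The subgroups of order 2 are: {e, r^10s}; {e, r^11s}; {e, r^12s}; {e, r^13s}; … (19 in all).
So G has 19 subgroups of order 2.

19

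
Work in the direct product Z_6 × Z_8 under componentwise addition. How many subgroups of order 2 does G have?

|G| = 48 and 2 | 48, so subgroups of order 2 are possible by Lagrange.
The subgroups of order 2 are: {(0,0), (0,4)}; {(0,0), (3,0)}; {(0,0), (3,4)}.
So G has 3 subgroups of order 2.

3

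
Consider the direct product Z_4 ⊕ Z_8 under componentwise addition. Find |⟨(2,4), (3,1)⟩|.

|⟨(2,4)⟩| = 2 and |⟨(3,1)⟩| = 8, so |H| is a multiple of lcm(2, 8) = 8 and divides |G| = 32.
Closing under the operation: H = {(0,0), (0,2), (0,4), (0,6), (1,1), (1,3), (1,5), (1,7), (2,0), (2,2), (2,4), (2,6), (3,1), (3,3), (3,5), (3,7)}, so |H| = 16.

16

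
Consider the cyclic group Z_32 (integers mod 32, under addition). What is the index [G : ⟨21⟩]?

|⟨21⟩| = 32 and |G| = 32.
By Lagrange, [G : H] = |G|/|H| = 32/32 = 1.

1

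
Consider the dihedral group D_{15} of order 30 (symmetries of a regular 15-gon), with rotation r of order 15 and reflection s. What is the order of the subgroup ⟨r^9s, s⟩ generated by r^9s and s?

|⟨r^9s⟩| = 2 and |⟨s⟩| = 2, so |H| is a multiple of lcm(2, 2) = 2 and divides |G| = 30.
Closing under the operation: H = {e, r^3, r^6, r^9, r^12, s, r^3s, r^6s, r^9s, r^12s}, so |H| = 10.

10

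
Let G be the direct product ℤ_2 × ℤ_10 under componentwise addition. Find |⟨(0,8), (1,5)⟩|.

10

|⟨(0,8)⟩| = 5 and |⟨(1,5)⟩| = 2, so |H| is a multiple of lcm(5, 2) = 10 and divides |G| = 20.
Closing under the operation: H = {(0,0), (0,2), (0,4), (0,6), (0,8), (1,1), (1,3), (1,5), (1,7), (1,9)}, so |H| = 10.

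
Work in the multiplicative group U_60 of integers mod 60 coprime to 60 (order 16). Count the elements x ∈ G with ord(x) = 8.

No element of G has order 8 (even though 8 | 16).

0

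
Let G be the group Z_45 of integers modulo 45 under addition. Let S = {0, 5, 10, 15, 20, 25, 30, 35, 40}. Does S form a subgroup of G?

Yes

|S| = 9 divides |G| = 45, consistent with Lagrange.
S contains the identity, every element's inverse is in S, and S is closed under +: it is a subgroup.
In fact S = ⟨35⟩.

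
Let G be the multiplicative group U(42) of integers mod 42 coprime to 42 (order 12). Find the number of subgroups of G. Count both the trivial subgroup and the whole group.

10

|G| = 12, so by Lagrange every subgroup order divides 12. Divisors: 1, 2, 3, 4, 6, 12.
Subgroups by order — order 1: 1; order 2: 3; order 3: 1; order 4: 1; order 6: 3; order 12: 1.
Total: 1 + 3 + 1 + 1 + 3 + 1 = 10.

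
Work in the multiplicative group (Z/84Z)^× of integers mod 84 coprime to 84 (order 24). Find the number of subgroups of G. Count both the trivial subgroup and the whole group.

|G| = 24, so by Lagrange every subgroup order divides 24. Divisors: 1, 2, 3, 4, 6, 8, 12, 24.
Subgroups by order — order 1: 1; order 2: 7; order 3: 1; order 4: 7; order 6: 7; order 8: 1; order 12: 7; order 24: 1.
Total: 1 + 7 + 1 + 7 + 7 + 1 + 7 + 1 = 32.

32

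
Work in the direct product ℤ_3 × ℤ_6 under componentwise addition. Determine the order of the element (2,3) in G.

The order of (2,3) in Z_3 × Z_6 is lcm(ord(2) in Z_3, ord(3) in Z_6).
ord(2) = 3 and ord(3) = 2, so |⟨(2,3)⟩| = lcm(3, 2) = 6.

6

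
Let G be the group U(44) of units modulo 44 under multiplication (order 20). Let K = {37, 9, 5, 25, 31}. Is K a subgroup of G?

The identity 1 ∉ K, so K is not a subgroup.

No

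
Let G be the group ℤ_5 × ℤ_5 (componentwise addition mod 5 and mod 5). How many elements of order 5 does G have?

An element (a,b) has order lcm(ord(a), ord(b)); count pairs with lcm equal to 5.
Enumerating gives 24 such elements.

24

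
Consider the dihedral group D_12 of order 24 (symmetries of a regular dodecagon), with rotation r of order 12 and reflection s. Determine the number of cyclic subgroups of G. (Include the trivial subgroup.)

18

A cyclic subgroup of order d is generated by each of its φ(d) elements of order d, so the cyclic subgroups of order d number (#elements of order d)/φ(d).
Cyclic subgroups by order — order 1: 1; order 2: 13; order 3: 1; order 4: 1; order 6: 1; order 12: 1.
Total: 18.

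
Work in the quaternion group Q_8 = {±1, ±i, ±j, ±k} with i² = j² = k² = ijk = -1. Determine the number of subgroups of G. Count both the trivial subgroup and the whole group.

|G| = 8, so by Lagrange every subgroup order divides 8. Divisors: 1, 2, 4, 8.
Subgroups by order — order 1: 1; order 2: 1; order 4: 3; order 8: 1.
Total: 1 + 1 + 3 + 1 = 6.

6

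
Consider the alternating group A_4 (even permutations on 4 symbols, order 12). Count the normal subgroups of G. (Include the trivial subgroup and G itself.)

3

G has 10 subgroups. Checking conjugation-invariance by order — order 1: 1/1 normal; order 2: 0/3 normal; order 3: 0/4 normal; order 4: 1/1 normal; order 12: 1/1 normal.
Total normal subgroups: 3.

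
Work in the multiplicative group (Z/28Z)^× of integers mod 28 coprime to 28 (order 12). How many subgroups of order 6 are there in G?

3

|G| = 12 and 6 | 12, so subgroups of order 6 are possible by Lagrange.
The subgroups of order 6 are: {1, 9, 11, 15, 23, 25}; {1, 5, 9, 13, 17, 25}; {1, 3, 9, 19, 25, 27}.
So G has 3 subgroups of order 6.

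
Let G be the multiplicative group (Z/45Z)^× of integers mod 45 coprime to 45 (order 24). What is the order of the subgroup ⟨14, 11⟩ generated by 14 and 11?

12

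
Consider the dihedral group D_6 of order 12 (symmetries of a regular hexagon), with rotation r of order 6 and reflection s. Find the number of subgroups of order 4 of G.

|G| = 12 and 4 | 12, so subgroups of order 4 are possible by Lagrange.
The subgroups of order 4 are: {e, r^3, r^2s, r^5s}; {e, r^3, s, r^3s}; {e, r^3, rs, r^4s}.
So G has 3 subgroups of order 4.

3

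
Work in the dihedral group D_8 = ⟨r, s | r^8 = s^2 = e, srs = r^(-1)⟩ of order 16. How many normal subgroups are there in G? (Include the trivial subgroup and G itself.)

G has 19 subgroups. Checking conjugation-invariance by order — order 1: 1/1 normal; order 2: 1/9 normal; order 4: 1/5 normal; order 8: 3/3 normal; order 16: 1/1 normal.
Total normal subgroups: 7.

7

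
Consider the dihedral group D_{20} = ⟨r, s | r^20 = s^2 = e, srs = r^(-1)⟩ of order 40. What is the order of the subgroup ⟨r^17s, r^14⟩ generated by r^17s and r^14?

20

|⟨r^17s⟩| = 2 and |⟨r^14⟩| = 10, so |H| is a multiple of lcm(2, 10) = 10 and divides |G| = 40.
Closing under the operation: H = {e, r^2, r^4, r^6, r^8, r^10, r^12, r^14, r^16, r^18, rs, r^3s, r^5s, r^7s, r^9s, r^11s, r^13s, r^15s, r^17s, r^19s}, so |H| = 20.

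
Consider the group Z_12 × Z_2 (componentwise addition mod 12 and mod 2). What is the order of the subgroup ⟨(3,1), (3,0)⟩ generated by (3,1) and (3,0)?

8

|⟨(3,1)⟩| = 4 and |⟨(3,0)⟩| = 4, so |H| is a multiple of lcm(4, 4) = 4 and divides |G| = 24.
Closing under the operation: H = {(0,0), (0,1), (3,0), (3,1), (6,0), (6,1), (9,0), (9,1)}, so |H| = 8.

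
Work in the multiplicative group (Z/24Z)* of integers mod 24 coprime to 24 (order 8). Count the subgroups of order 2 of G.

|G| = 8 and 2 | 8, so subgroups of order 2 are possible by Lagrange.
The subgroups of order 2 are: {1, 11}; {1, 13}; {1, 17}; {1, 19}; … (7 in all).
So G has 7 subgroups of order 2.

7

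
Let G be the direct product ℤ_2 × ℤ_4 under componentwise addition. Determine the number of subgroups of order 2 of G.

|G| = 8 and 2 | 8, so subgroups of order 2 are possible by Lagrange.
The subgroups of order 2 are: {(0,0), (0,2)}; {(0,0), (1,0)}; {(0,0), (1,2)}.
So G has 3 subgroups of order 2.

3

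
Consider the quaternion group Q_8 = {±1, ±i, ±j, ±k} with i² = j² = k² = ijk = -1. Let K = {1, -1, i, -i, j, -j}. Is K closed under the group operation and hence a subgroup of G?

No

|K| = 6 does not divide |G| = 8, so by Lagrange K is not a subgroup.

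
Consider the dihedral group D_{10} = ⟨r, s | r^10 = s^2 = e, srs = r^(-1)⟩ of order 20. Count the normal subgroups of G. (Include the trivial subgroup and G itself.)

G has 22 subgroups. Checking conjugation-invariance by order — order 1: 1/1 normal; order 2: 1/11 normal; order 4: 0/5 normal; order 5: 1/1 normal; order 10: 3/3 normal; order 20: 1/1 normal.
Total normal subgroups: 7.

7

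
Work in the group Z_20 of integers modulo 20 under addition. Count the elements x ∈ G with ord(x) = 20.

8

In a cyclic group of order 20, the number of elements of order d (for d | 20) is φ(d).
φ(20) = 8.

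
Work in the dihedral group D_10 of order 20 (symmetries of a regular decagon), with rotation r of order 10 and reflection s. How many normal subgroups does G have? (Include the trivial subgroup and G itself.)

7

G has 22 subgroups. Checking conjugation-invariance by order — order 1: 1/1 normal; order 2: 1/11 normal; order 4: 0/5 normal; order 5: 1/1 normal; order 10: 3/3 normal; order 20: 1/1 normal.
Total normal subgroups: 7.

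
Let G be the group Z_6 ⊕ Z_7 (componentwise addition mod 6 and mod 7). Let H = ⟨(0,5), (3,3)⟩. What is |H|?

|⟨(0,5)⟩| = 7 and |⟨(3,3)⟩| = 14, so |H| is a multiple of lcm(7, 14) = 14 and divides |G| = 42.
Closing under the operation: H = {(0,0), (0,1), (0,2), (0,3), (0,4), (0,5), (0,6), (3,0), (3,1), (3,2), (3,3), (3,4), (3,5), (3,6)}, so |H| = 14.

14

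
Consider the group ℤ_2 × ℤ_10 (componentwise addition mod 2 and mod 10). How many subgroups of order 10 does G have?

|G| = 20 and 10 | 20, so subgroups of order 10 are possible by Lagrange.
The subgroups of order 10 are: {(0,0), (0,1), (0,2), (0,3), (0,4), (0,5), (0,6), (0,7), (0,8), (0,9)}; {(0,0), (0,2), (0,4), (0,6), (0,8), (1,0), (1,2), (1,4), (1,6), (1,8)}; {(0,0), (0,2), (0,4), (0,6), (0,8), (1,1), (1,3), (1,5), (1,7), (1,9)}.
So G has 3 subgroups of order 10.

3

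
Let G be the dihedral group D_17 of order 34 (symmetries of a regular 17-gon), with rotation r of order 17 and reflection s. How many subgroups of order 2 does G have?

|G| = 34 and 2 | 34, so subgroups of order 2 are possible by Lagrange.
The subgroups of order 2 are: {e, r^10s}; {e, r^11s}; {e, r^12s}; {e, r^13s}; … (17 in all).
So G has 17 subgroups of order 2.

17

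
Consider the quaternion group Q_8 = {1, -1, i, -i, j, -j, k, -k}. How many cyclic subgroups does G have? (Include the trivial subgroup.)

5

Each element a generates a cyclic subgroup ⟨a⟩; distinct elements may generate the same one (a cyclic group of order d has φ(d) generators).
Cyclic subgroups by order — order 1: 1; order 2: 1; order 4: 3.
Total: 5.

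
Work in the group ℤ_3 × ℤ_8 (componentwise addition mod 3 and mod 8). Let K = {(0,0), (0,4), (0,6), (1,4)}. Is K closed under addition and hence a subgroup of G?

(1,4) ∈ K but its inverse (2,4) ∉ K, so K is not a subgroup.

No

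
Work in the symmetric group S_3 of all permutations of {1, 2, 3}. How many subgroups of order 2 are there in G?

3

|G| = 6 and 2 | 6, so subgroups of order 2 are possible by Lagrange.
The subgroups of order 2 are: {e, (1 2)}; {e, (1 3)}; {e, (2 3)}.
So G has 3 subgroups of order 2.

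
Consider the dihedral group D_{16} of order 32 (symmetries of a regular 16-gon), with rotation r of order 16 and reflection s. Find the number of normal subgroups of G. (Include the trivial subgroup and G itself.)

G has 36 subgroups. Checking conjugation-invariance by order — order 1: 1/1 normal; order 2: 1/17 normal; order 4: 1/9 normal; order 8: 1/5 normal; order 16: 3/3 normal; order 32: 1/1 normal.
Total normal subgroups: 8.

8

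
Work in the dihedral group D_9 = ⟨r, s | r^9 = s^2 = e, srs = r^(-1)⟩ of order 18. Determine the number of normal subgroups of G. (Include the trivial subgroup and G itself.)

4

G has 16 subgroups. Checking conjugation-invariance by order — order 1: 1/1 normal; order 2: 0/9 normal; order 3: 1/1 normal; order 6: 0/3 normal; order 9: 1/1 normal; order 18: 1/1 normal.
Total normal subgroups: 4.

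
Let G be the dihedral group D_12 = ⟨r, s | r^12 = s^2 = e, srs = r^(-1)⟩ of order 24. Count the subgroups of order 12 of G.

3

|G| = 24 and 12 | 24, so subgroups of order 12 are possible by Lagrange.
The subgroups of order 12 are: {e, r, r^2, r^3, r^4, r^5, r^6, r^7, r^8, r^9, r^10, r^11}; {e, r^2, r^4, r^6, r^8, r^10, s, r^2s, r^4s, r^6s, r^8s, r^10s}; {e, r^2, r^4, r^6, r^8, r^10, rs, r^3s, r^5s, r^7s, r^9s, r^11s}.
So G has 3 subgroups of order 12.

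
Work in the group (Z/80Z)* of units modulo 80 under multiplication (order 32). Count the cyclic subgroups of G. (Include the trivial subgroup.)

20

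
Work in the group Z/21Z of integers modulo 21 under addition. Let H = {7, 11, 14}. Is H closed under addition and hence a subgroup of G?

No

The identity 0 ∉ H, so H is not a subgroup.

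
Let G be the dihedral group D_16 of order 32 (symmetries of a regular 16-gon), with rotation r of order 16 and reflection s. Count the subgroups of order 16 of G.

3

|G| = 32 and 16 | 32, so subgroups of order 16 are possible by Lagrange.
The subgroups of order 16 are: {e, r, r^2, r^3, r^4, r^5, r^6, r^7, r^8, r^9, r^10, r^11, r^12, r^13, r^14, r^15}; {e, r^2, r^4, r^6, r^8, r^10, r^12, r^14, s, r^2s, r^4s, r^6s, r^8s, r^10s, r^12s, r^14s}; {e, r^2, r^4, r^6, r^8, r^10, r^12, r^14, rs, r^3s, r^5s, r^7s, r^9s, r^11s, r^13s, r^15s}.
So G has 3 subgroups of order 16.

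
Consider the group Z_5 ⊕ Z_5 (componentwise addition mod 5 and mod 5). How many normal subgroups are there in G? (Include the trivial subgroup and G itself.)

8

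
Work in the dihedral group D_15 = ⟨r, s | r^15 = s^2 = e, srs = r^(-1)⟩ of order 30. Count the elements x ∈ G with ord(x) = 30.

No element of G has order 30 (even though 30 | 30).

0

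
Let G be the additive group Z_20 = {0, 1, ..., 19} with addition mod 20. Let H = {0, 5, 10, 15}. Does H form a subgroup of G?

Yes

|H| = 4 divides |G| = 20, consistent with Lagrange.
H contains the identity, every element's inverse is in H, and H is closed under +: it is a subgroup.
In fact H = ⟨5⟩.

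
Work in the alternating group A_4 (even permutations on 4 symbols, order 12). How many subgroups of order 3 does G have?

4

|G| = 12 and 3 | 12, so subgroups of order 3 are possible by Lagrange.
The subgroups of order 3 are: {e, (1 2 3), (1 3 2)}; {e, (1 2 4), (1 4 2)}; {e, (1 3 4), (1 4 3)}; {e, (2 3 4), (2 4 3)}.
So G has 4 subgroups of order 3.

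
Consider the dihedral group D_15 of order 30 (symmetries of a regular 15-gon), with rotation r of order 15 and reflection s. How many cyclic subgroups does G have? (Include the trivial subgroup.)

19

Group the elements of G by the cyclic subgroup they generate; each cyclic subgroup of order d accounts for φ(d) elements.
Cyclic subgroups by order — order 1: 1; order 2: 15; order 3: 1; order 5: 1; order 15: 1.
Total: 19.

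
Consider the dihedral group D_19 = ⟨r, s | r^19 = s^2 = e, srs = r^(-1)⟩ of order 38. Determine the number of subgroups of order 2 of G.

19

|G| = 38 and 2 | 38, so subgroups of order 2 are possible by Lagrange.
The subgroups of order 2 are: {e, r^10s}; {e, r^11s}; {e, r^12s}; {e, r^13s}; … (19 in all).
So G has 19 subgroups of order 2.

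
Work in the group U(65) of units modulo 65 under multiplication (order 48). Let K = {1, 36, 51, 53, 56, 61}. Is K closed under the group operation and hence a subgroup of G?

53 ∈ K but its inverse 27 ∉ K, so K is not a subgroup.

No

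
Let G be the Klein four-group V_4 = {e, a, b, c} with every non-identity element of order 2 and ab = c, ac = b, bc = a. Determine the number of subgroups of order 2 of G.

3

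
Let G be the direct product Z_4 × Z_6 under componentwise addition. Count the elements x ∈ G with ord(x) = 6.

6

An element (a,b) has order lcm(ord(a), ord(b)); count pairs with lcm equal to 6.
Enumerating gives 6 such elements.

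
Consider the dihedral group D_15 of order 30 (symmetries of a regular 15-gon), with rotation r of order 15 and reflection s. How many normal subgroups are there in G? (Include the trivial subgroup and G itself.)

G has 28 subgroups. Checking conjugation-invariance by order — order 1: 1/1 normal; order 2: 0/15 normal; order 3: 1/1 normal; order 5: 1/1 normal; order 6: 0/5 normal; order 10: 0/3 normal; order 15: 1/1 normal; order 30: 1/1 normal.
Total normal subgroups: 5.

5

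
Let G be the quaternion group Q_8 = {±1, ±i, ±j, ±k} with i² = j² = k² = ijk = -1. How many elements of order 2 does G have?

The elements of order 2 are: -1.
That's 1.

1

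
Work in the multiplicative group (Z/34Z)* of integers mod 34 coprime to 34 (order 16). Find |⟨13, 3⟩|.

16

|⟨13⟩| = 4 and |⟨3⟩| = 16, so |H| is a multiple of lcm(4, 16) = 16 and divides |G| = 16.
Closing {13, 3} under the group operation gives all of G, so |H| = 16.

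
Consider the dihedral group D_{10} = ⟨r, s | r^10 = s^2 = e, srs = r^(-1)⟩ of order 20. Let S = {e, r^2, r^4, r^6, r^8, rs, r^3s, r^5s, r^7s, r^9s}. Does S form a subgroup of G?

Yes

|S| = 10 divides |G| = 20, consistent with Lagrange.
S contains the identity, every element's inverse is in S, and S is closed under ·: it is a subgroup.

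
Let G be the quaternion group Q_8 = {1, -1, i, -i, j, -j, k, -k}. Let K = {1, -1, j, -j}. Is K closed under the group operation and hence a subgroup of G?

|K| = 4 divides |G| = 8, consistent with Lagrange.
K contains the identity, every element's inverse is in K, and K is closed under ·: it is a subgroup.
In fact K = ⟨j⟩.

Yes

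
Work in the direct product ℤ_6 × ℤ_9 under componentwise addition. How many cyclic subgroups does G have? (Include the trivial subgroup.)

Group the elements of G by the cyclic subgroup they generate; each cyclic subgroup of order d accounts for φ(d) elements.
Cyclic subgroups by order — order 1: 1; order 2: 1; order 3: 4; order 6: 4; order 9: 3; order 18: 3.
Total: 16.

16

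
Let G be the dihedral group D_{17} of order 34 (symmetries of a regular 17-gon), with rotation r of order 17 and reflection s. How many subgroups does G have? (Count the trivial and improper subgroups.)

|G| = 34, so by Lagrange every subgroup order divides 34. Divisors: 1, 2, 17, 34.
Subgroups by order — order 1: 1; order 2: 17; order 17: 1; order 34: 1.
Total: 1 + 17 + 1 + 1 = 20.

20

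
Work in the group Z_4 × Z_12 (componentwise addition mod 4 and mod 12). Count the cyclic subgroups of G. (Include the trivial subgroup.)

20

Group the elements of G by the cyclic subgroup they generate; each cyclic subgroup of order d accounts for φ(d) elements.
Cyclic subgroups by order — order 1: 1; order 2: 3; order 3: 1; order 4: 6; order 6: 3; order 12: 6.
Total: 20.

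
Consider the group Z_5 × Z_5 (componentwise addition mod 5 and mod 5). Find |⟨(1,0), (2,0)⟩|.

|⟨(1,0)⟩| = 5 and |⟨(2,0)⟩| = 5, so |H| is a multiple of lcm(5, 5) = 5 and divides |G| = 25.
Closing under the operation: H = {(0,0), (1,0), (2,0), (3,0), (4,0)}, so |H| = 5.

5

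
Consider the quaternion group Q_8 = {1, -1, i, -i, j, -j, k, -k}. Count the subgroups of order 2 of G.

|G| = 8 and 2 | 8, so subgroups of order 2 are possible by Lagrange.
The subgroups of order 2 are: {1, -1}.
So G has 1 subgroup of order 2.

1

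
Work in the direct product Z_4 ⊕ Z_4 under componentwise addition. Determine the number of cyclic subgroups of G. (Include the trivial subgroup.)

10

Each element a generates a cyclic subgroup ⟨a⟩; distinct elements may generate the same one (a cyclic group of order d has φ(d) generators).
Cyclic subgroups by order — order 1: 1; order 2: 3; order 4: 6.
Total: 10.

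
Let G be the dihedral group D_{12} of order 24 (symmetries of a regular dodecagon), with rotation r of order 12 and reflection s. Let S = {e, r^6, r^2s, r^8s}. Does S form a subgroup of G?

Yes

|S| = 4 divides |G| = 24, consistent with Lagrange.
S contains the identity, every element's inverse is in S, and S is closed under ·: it is a subgroup.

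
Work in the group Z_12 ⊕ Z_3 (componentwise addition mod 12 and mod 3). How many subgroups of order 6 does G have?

|G| = 36 and 6 | 36, so subgroups of order 6 are possible by Lagrange.
The subgroups of order 6 are: {(0,0), (0,1), (0,2), (6,0), (6,1), (6,2)}; {(0,0), (2,0), (4,0), (6,0), (8,0), (10,0)}; {(0,0), (2,2), (4,1), (6,0), (8,2), (10,1)}; {(0,0), (2,1), (4,2), (6,0), (8,1), (10,2)}.
So G has 4 subgroups of order 6.

4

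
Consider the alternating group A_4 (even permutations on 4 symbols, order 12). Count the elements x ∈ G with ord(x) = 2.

The elements of order 2 are: (1 2)(3 4), (1 3)(2 4), (1 4)(2 3).
That's 3.

3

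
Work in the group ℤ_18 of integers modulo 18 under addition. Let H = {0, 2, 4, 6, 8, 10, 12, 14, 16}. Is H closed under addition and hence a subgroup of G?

Yes

|H| = 9 divides |G| = 18, consistent with Lagrange.
H contains the identity, every element's inverse is in H, and H is closed under +: it is a subgroup.
In fact H = ⟨2⟩.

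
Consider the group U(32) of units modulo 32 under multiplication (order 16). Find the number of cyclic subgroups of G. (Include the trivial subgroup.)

8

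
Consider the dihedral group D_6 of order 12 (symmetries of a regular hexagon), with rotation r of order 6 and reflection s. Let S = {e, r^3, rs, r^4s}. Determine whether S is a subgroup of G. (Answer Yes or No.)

|S| = 4 divides |G| = 12, consistent with Lagrange.
S contains the identity, every element's inverse is in S, and S is closed under ·: it is a subgroup.

Yes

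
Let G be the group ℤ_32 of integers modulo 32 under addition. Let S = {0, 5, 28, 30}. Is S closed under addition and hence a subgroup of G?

No

28 ∈ S but its inverse 4 ∉ S, so S is not a subgroup.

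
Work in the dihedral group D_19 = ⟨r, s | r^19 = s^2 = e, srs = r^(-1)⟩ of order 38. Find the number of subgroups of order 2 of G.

|G| = 38 and 2 | 38, so subgroups of order 2 are possible by Lagrange.
The subgroups of order 2 are: {e, r^10s}; {e, r^11s}; {e, r^12s}; {e, r^13s}; … (19 in all).
So G has 19 subgroups of order 2.

19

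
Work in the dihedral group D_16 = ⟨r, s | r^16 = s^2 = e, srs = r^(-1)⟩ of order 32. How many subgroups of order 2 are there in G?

17

|G| = 32 and 2 | 32, so subgroups of order 2 are possible by Lagrange.
The subgroups of order 2 are: {e, r^10s}; {e, r^11s}; {e, r^12s}; {e, r^13s}; … (17 in all).
So G has 17 subgroups of order 2.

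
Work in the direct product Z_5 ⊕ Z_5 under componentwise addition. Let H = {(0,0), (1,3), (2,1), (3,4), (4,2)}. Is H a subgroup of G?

|H| = 5 divides |G| = 25, consistent with Lagrange.
H contains the identity, every element's inverse is in H, and H is closed under +: it is a subgroup.
In fact H = ⟨(2,1)⟩.

Yes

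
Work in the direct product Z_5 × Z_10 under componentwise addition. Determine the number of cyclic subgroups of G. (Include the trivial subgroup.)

Group the elements of G by the cyclic subgroup they generate; each cyclic subgroup of order d accounts for φ(d) elements.
Cyclic subgroups by order — order 1: 1; order 2: 1; order 5: 6; order 10: 6.
Total: 14.

14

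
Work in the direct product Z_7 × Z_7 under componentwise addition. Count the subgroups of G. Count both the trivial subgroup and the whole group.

10

|G| = 49, so by Lagrange every subgroup order divides 49. Divisors: 1, 7, 49.
Subgroups by order — order 1: 1; order 7: 8; order 49: 1.
Total: 1 + 8 + 1 = 10.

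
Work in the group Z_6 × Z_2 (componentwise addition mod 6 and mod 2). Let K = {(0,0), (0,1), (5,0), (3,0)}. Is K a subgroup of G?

(5,0) ∈ K but its inverse (1,0) ∉ K, so K is not a subgroup.

No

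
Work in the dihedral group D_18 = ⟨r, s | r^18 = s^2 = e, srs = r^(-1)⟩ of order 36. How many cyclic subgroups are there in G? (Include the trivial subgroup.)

Group the elements of G by the cyclic subgroup they generate; each cyclic subgroup of order d accounts for φ(d) elements.
Cyclic subgroups by order — order 1: 1; order 2: 19; order 3: 1; order 6: 1; order 9: 1; order 18: 1.
Total: 24.

24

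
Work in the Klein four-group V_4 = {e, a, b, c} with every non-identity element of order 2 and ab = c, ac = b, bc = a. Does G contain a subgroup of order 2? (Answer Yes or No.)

Yes

2 | 4. A subgroup of order 2 is {e, a}.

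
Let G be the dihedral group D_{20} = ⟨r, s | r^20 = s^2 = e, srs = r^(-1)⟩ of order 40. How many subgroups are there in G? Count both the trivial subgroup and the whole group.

|G| = 40, so by Lagrange every subgroup order divides 40. Divisors: 1, 2, 4, 5, 8, 10, 20, 40.
Subgroups by order — order 1: 1; order 2: 21; order 4: 11; order 5: 1; order 8: 5; order 10: 5; order 20: 3; order 40: 1.
Total: 1 + 21 + 11 + 1 + 5 + 5 + 3 + 1 = 48.

48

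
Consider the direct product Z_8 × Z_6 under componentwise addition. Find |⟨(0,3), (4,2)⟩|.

12

|⟨(0,3)⟩| = 2 and |⟨(4,2)⟩| = 6, so |H| is a multiple of lcm(2, 6) = 6 and divides |G| = 48.
Closing under the operation: H = {(0,0), (0,1), (0,2), (0,3), (0,4), (0,5), (4,0), (4,1), (4,2), (4,3), (4,4), (4,5)}, so |H| = 12.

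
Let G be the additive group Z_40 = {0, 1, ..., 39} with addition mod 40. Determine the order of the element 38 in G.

In Z_40, the order of an element a is n/gcd(a, n).
gcd(38, 40) = 2, so |⟨38⟩| = 40/2 = 20.

20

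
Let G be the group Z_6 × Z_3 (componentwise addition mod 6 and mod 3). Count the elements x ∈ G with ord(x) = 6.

An element (a,b) has order lcm(ord(a), ord(b)); count pairs with lcm equal to 6.
Enumerating gives 8 such elements.

8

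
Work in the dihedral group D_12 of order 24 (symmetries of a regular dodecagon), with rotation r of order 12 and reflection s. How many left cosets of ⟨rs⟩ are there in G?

|⟨rs⟩| = 2 and |G| = 24.
By Lagrange, [G : H] = |G|/|H| = 24/2 = 12.

12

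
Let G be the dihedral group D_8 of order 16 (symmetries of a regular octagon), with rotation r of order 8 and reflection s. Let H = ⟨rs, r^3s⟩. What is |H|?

|⟨rs⟩| = 2 and |⟨r^3s⟩| = 2, so |H| is a multiple of lcm(2, 2) = 2 and divides |G| = 16.
Closing under the operation: H = {e, r^2, r^4, r^6, rs, r^3s, r^5s, r^7s}, so |H| = 8.

8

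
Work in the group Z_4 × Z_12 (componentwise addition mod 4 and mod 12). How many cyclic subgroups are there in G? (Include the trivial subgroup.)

20

Each element a generates a cyclic subgroup ⟨a⟩; distinct elements may generate the same one (a cyclic group of order d has φ(d) generators).
Cyclic subgroups by order — order 1: 1; order 2: 3; order 3: 1; order 4: 6; order 6: 3; order 12: 6.
Total: 20.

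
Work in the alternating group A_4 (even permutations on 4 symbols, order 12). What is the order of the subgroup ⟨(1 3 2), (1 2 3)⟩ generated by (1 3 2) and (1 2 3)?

3

|⟨(1 3 2)⟩| = 3 and |⟨(1 2 3)⟩| = 3, so |H| is a multiple of lcm(3, 3) = 3 and divides |G| = 12.
Closing under the operation: H = {e, (1 2 3), (1 3 2)}, so |H| = 3.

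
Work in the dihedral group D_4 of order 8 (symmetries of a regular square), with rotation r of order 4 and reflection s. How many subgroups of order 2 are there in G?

5

|G| = 8 and 2 | 8, so subgroups of order 2 are possible by Lagrange.
The subgroups of order 2 are: {e, r^2}; {e, r^2s}; {e, r^3s}; {e, rs}; … (5 in all).
So G has 5 subgroups of order 2.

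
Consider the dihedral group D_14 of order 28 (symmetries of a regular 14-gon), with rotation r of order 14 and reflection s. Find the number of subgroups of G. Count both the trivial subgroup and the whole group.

|G| = 28, so by Lagrange every subgroup order divides 28. Divisors: 1, 2, 4, 7, 14, 28.
Subgroups by order — order 1: 1; order 2: 15; order 4: 7; order 7: 1; order 14: 3; order 28: 1.
Total: 1 + 15 + 7 + 1 + 3 + 1 = 28.

28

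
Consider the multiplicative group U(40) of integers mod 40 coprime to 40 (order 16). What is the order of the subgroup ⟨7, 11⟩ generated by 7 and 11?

8

|⟨7⟩| = 4 and |⟨11⟩| = 2, so |H| is a multiple of lcm(4, 2) = 4 and divides |G| = 16.
Closing under the operation: H = {1, 7, 9, 11, 13, 19, 23, 37}, so |H| = 8.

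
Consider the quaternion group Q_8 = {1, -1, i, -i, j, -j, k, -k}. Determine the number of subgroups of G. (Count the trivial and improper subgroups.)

6

|G| = 8, so by Lagrange every subgroup order divides 8. Divisors: 1, 2, 4, 8.
Subgroups by order — order 1: 1; order 2: 1; order 4: 3; order 8: 1.
Total: 1 + 1 + 3 + 1 = 6.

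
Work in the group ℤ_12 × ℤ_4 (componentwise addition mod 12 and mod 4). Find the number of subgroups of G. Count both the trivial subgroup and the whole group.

30

|G| = 48, so by Lagrange every subgroup order divides 48. Divisors: 1, 2, 3, 4, 6, 8, 12, 16, 24, 48.
Subgroups by order — order 1: 1; order 2: 3; order 3: 1; order 4: 7; order 6: 3; order 8: 3; order 12: 7; order 16: 1; order 24: 3; order 48: 1.
Total: 1 + 3 + 1 + 7 + 3 + 3 + 7 + 1 + 3 + 1 = 30.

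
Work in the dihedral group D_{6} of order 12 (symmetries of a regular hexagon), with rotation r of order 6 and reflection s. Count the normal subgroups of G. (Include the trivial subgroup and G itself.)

7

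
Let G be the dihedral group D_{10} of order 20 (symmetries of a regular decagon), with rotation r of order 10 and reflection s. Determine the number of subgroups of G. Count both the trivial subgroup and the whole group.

22

|G| = 20, so by Lagrange every subgroup order divides 20. Divisors: 1, 2, 4, 5, 10, 20.
Subgroups by order — order 1: 1; order 2: 11; order 4: 5; order 5: 1; order 10: 3; order 20: 1.
Total: 1 + 11 + 5 + 1 + 3 + 1 = 22.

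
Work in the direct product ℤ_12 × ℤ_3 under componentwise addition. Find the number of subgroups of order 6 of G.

4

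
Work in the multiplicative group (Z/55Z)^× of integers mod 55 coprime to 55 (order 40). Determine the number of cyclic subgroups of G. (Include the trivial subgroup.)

12

A cyclic subgroup of order d is generated by each of its φ(d) elements of order d, so the cyclic subgroups of order d number (#elements of order d)/φ(d).
Cyclic subgroups by order — order 1: 1; order 2: 3; order 4: 2; order 5: 1; order 10: 3; order 20: 2.
Total: 12.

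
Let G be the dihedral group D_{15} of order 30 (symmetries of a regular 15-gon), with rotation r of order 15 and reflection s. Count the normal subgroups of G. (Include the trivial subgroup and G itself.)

G has 28 subgroups. Checking conjugation-invariance by order — order 1: 1/1 normal; order 2: 0/15 normal; order 3: 1/1 normal; order 5: 1/1 normal; order 6: 0/5 normal; order 10: 0/3 normal; order 15: 1/1 normal; order 30: 1/1 normal.
Total normal subgroups: 5.

5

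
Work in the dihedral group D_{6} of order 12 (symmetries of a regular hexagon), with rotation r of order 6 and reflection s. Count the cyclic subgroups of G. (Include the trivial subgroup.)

A cyclic subgroup of order d is generated by each of its φ(d) elements of order d, so the cyclic subgroups of order d number (#elements of order d)/φ(d).
Cyclic subgroups by order — order 1: 1; order 2: 7; order 3: 1; order 6: 1.
Total: 10.

10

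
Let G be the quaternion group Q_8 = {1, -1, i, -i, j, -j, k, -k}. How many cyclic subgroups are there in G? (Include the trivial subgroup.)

5

Group the elements of G by the cyclic subgroup they generate; each cyclic subgroup of order d accounts for φ(d) elements.
Cyclic subgroups by order — order 1: 1; order 2: 1; order 4: 3.
Total: 5.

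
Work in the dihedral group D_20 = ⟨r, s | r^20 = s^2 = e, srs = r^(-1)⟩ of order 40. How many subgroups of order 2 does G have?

21

|G| = 40 and 2 | 40, so subgroups of order 2 are possible by Lagrange.
The subgroups of order 2 are: {e, r^10}; {e, r^10s}; {e, r^11s}; {e, r^12s}; … (21 in all).
So G has 21 subgroups of order 2.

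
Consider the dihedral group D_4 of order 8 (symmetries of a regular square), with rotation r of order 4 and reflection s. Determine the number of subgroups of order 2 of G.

5

|G| = 8 and 2 | 8, so subgroups of order 2 are possible by Lagrange.
The subgroups of order 2 are: {e, r^2}; {e, r^2s}; {e, r^3s}; {e, rs}; … (5 in all).
So G has 5 subgroups of order 2.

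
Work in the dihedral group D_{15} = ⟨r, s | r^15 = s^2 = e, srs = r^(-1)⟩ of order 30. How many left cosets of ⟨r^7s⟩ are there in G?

15

|⟨r^7s⟩| = 2 and |G| = 30.
By Lagrange, [G : H] = |G|/|H| = 30/2 = 15.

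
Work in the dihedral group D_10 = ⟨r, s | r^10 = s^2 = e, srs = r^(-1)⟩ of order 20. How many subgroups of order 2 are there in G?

|G| = 20 and 2 | 20, so subgroups of order 2 are possible by Lagrange.
The subgroups of order 2 are: {e, r^2s}; {e, r^3s}; {e, r^4s}; {e, r^5}; … (11 in all).
So G has 11 subgroups of order 2.

11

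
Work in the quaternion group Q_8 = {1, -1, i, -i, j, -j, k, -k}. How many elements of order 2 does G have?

The elements of order 2 are: -1.
That's 1.

1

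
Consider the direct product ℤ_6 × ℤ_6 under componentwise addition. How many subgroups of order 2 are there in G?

|G| = 36 and 2 | 36, so subgroups of order 2 are possible by Lagrange.
The subgroups of order 2 are: {(0,0), (0,3)}; {(0,0), (3,0)}; {(0,0), (3,3)}.
So G has 3 subgroups of order 2.

3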